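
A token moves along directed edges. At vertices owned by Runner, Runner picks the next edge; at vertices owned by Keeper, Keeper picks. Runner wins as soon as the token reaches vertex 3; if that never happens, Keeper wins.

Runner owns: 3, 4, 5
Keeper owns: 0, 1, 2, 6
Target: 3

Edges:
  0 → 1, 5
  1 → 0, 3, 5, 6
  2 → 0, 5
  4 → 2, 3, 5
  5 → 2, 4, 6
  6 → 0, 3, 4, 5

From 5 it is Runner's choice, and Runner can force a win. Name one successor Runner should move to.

A0 = {3}
A1: add {4} — 4 (Runner) has 4→3.
A2: add {5} — 5 (Runner) has 5→4.
A3 = A2; e.g. 0 (Keeper) can still go to 1. Fixed point.
From 5, successor 4 is in the attractor (rank 1); the other successors 2, 6 are not.

4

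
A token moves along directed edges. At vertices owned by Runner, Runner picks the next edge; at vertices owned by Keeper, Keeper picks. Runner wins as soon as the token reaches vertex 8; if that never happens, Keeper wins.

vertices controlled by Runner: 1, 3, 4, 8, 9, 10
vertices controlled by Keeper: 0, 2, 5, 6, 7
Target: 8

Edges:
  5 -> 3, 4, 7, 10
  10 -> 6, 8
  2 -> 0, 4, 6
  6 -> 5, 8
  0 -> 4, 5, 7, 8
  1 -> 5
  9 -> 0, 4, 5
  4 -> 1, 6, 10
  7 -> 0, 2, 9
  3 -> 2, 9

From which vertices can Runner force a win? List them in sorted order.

A0 = {8}
A1: add {10} — 10 (Runner) has 10→8.
A2: add {4} — 4 (Runner) has 4→10.
A3: add {9} — 9 (Runner) has 9→4.
A4: add {3} — 3 (Runner) has 3→9.
A5 = A4; e.g. 0 (Keeper) can still go to 5. Fixed point.
Runner's winning region = {3, 4, 8, 9, 10}.

3, 4, 8, 9, 10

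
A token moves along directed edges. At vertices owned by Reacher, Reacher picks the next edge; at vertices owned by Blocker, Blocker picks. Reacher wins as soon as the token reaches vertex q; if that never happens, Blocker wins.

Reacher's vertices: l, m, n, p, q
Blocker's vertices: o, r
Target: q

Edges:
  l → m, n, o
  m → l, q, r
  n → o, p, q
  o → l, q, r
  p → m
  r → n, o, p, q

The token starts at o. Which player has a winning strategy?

Blocker

A0 = {q}
A1: add {m, n} — m (Reacher) has m→q; n (Reacher) has n→q.
A2: add {l, p} — l (Reacher) has l→m; p (Reacher) has p→m.
A3 = A2; e.g. o (Blocker) can still go to r. Fixed point.
o never enters the attractor, so Blocker can avoid the target forever.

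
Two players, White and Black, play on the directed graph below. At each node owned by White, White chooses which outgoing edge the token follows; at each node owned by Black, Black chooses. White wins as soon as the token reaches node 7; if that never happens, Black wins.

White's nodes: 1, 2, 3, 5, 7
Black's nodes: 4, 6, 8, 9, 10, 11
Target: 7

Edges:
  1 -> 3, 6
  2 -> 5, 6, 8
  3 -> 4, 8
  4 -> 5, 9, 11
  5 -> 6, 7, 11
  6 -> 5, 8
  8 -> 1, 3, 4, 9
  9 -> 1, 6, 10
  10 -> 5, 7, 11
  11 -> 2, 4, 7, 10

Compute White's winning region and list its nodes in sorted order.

2, 5, 7

A0 = {7}
A1: add {5} — 5 (White) has 5→7.
A2: add {2} — 2 (White) has 2→5.
A3 = A2; e.g. 1 (White) has no edge into A2. Fixed point.
White's winning region = {2, 5, 7}.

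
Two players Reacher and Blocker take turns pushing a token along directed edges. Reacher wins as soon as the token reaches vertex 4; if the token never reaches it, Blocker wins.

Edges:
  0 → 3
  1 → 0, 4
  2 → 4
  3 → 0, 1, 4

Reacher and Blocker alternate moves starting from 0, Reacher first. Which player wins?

Track states (vertex, player-to-move).
A0 = {(4,Reacher), (4,Blocker)}
A1: add {(1,Reacher), (2,Reacher), (2,Blocker), (3,Reacher)}.
A2: add {(0,Blocker)}.
A3 = A2; e.g. (0,Reacher) stays out. (0,Reacher) never enters ⇒ Blocker avoids the target.

Blocker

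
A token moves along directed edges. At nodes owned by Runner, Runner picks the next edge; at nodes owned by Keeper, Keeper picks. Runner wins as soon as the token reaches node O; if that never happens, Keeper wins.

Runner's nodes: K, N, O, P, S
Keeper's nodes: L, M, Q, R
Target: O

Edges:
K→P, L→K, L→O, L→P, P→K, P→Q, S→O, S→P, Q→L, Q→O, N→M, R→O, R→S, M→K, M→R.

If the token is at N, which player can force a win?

A0 = {O}
A1: add {S} — S (Runner) has S→O.
A2: add {R} — R (Keeper): all of {O, S} already in.
A3 = A2; e.g. K (Runner) has no edge into A2. Fixed point.
N never enters the attractor, so Keeper can avoid the target forever.

Keeper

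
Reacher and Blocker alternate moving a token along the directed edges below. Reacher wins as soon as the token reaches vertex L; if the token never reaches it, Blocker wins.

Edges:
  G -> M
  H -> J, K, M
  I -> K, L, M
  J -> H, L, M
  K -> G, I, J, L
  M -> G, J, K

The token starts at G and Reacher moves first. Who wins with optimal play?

Track states (vertex, player-to-move).
A0 = {(L,Reacher), (L,Blocker)}
A1: add {(I,Reacher), (J,Reacher), (K,Reacher)}.
A2 = A1; e.g. (G,Reacher) stays out. (G,Reacher) never enters ⇒ Blocker avoids the target.

Blocker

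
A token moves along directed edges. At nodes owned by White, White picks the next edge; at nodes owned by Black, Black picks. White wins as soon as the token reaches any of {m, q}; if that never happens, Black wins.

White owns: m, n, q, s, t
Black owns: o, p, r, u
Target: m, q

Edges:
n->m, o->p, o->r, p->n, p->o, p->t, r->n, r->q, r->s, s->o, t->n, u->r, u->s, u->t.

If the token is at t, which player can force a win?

A0 = {m, q}
A1: add {n} — n (White) has n→m.
A2: add {t} — t (White) has t→n.
A3 = A2; e.g. o (Black) can still go to p. Fixed point.
t ∈ A2, so White can force the target.

White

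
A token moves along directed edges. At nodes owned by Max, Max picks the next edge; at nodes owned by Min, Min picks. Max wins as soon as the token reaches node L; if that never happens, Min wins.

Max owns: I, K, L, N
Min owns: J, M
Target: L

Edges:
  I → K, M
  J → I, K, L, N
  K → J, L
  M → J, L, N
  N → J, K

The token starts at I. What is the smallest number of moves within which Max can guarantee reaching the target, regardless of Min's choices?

2

A0 = {L}
A1: add {K} — K (Max) has K→L.
A2: add {I, N} — I (Max) has I→K; N (Max) has N→K.
I enters the attractor at level 2, so Max can force the target in 2 moves from there.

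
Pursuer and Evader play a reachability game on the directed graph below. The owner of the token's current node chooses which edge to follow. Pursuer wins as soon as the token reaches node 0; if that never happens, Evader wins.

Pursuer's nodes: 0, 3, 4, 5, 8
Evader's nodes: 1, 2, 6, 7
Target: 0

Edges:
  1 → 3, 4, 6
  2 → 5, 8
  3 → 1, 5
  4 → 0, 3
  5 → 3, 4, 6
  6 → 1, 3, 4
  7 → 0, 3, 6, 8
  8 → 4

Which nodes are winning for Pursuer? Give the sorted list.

A0 = {0}
A1: add {4} — 4 (Pursuer) has 4→0.
A2: add {5, 8} — 5 (Pursuer) has 5→4; 8 (Pursuer) has 8→4.
A3: add {2, 3} — 2 (Evader): all of {5, 8} already in; 3 (Pursuer) has 3→5.
A4 = A3; e.g. 1 (Evader) can still go to 6. Fixed point.
Pursuer's winning region = {0, 2, 3, 4, 5, 8}.

0, 2, 3, 4, 5, 8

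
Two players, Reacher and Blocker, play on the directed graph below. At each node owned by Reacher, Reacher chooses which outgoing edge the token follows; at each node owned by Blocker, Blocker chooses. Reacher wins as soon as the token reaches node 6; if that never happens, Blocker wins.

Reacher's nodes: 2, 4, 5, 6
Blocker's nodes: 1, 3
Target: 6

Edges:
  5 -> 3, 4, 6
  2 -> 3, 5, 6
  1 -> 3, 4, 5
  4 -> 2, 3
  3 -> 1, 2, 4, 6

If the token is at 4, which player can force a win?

A0 = {6}
A1: add {2, 5} — 2 (Reacher) has 2→6; 5 (Reacher) has 5→6.
A2: add {4} — 4 (Reacher) has 4→2.
A3 = A2; e.g. 1 (Blocker) can still go to 3. Fixed point.
4 ∈ A2, so Reacher can force the target.

Reacher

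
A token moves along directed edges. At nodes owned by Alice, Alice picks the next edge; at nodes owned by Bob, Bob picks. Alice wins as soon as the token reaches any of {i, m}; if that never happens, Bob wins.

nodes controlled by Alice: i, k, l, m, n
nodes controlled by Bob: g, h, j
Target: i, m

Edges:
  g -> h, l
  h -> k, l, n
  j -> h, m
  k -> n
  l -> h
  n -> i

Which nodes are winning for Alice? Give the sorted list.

i, k, m, n

A0 = {i, m}
A1: add {n} — n (Alice) has n→i.
A2: add {k} — k (Alice) has k→n.
A3 = A2; e.g. g (Bob) can still go to h. Fixed point.
Alice's winning region = {i, k, m, n}.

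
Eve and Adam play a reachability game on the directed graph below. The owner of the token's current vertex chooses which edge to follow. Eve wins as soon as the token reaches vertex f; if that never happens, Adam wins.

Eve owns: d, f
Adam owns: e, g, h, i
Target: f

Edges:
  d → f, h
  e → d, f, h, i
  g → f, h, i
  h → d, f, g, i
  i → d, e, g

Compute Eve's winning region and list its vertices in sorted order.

A0 = {f}
A1: add {d} — d (Eve) has d→f.
A2 = A1; e.g. e (Adam) can still go to h. Fixed point.
Eve's winning region = {d, f}.

d, f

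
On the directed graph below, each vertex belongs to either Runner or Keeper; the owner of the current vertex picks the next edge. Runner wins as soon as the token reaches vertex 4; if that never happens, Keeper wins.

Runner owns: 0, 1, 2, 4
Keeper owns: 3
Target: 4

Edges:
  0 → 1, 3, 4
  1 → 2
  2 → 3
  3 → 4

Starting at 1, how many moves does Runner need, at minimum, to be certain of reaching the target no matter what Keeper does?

A0 = {4}
A1: add {0, 3} — 0 (Runner) has 0→4; 3 (Keeper): all of {4} already in.
A2: add {2} — 2 (Runner) has 2→3.
A3: add {1} — 1 (Runner) has 1→2.
A3 = all vertices. Fixed point.
1 enters the attractor at level 3, so Runner can force the target in 3 moves from there.

3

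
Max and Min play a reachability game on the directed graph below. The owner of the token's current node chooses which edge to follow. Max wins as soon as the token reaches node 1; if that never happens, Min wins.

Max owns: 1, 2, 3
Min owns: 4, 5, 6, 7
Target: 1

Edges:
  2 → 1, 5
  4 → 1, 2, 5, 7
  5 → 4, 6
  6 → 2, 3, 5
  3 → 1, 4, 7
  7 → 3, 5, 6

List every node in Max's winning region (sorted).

1, 2, 3

A0 = {1}
A1: add {2, 3} — 2 (Max) has 2→1; 3 (Max) has 3→1.
A2 = A1; e.g. 4 (Min) can still go to 5. Fixed point.
Max's winning region = {1, 2, 3}.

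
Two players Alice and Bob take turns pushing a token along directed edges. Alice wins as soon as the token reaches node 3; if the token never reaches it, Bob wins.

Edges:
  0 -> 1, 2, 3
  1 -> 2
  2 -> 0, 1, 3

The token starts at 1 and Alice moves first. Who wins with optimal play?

Track states (vertex, player-to-move).
A0 = {(3,Alice), (3,Bob)}
A1: add {(0,Alice), (2,Alice)}.
A2: add {(1,Bob)}.
A3 = A2; e.g. (0,Bob) stays out. (1,Alice) never enters ⇒ Bob avoids the target.

Bob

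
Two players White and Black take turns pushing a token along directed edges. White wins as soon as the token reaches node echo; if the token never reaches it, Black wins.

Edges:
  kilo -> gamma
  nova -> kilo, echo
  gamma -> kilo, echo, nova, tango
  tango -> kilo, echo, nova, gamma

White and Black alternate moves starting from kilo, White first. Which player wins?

Track states (vertex, player-to-move).
A0 = {(echo,White), (echo,Black)}
A1: add {(nova,White), (gamma,White), (tango,White)}.
A2: add {(kilo,Black)}.
A3 = A2; e.g. (kilo,White) stays out. (kilo,White) never enters ⇒ Black avoids the target.

Black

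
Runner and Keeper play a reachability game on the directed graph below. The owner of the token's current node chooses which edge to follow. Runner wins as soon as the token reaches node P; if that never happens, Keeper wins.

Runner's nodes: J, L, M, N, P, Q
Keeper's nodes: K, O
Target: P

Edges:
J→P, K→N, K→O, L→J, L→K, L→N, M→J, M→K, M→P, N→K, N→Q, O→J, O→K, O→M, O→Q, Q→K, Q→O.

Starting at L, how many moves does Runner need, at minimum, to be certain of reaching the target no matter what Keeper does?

2

A0 = {P}
A1: add {J, M} — J (Runner) has J→P; M (Runner) has M→P.
A2: add {L} — L (Runner) has L→J.
A3 = A2; e.g. K (Keeper) can still go to N. Fixed point.
L enters the attractor at level 2, so Runner can force the target in 2 moves from there.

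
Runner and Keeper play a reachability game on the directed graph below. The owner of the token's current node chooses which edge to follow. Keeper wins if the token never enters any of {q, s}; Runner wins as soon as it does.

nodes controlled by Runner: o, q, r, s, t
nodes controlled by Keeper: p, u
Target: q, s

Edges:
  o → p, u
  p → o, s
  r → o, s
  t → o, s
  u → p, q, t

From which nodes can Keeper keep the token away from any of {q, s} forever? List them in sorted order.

o, p, u

A0 = {q, s}
A1: add {r, t} — r (Runner) has r→s; t (Runner) has t→s.
A2 = A1; e.g. o (Runner) has no edge into A1. Fixed point.
Runner's attractor = {q, r, s, t}; Keeper avoids the target exactly from the complement.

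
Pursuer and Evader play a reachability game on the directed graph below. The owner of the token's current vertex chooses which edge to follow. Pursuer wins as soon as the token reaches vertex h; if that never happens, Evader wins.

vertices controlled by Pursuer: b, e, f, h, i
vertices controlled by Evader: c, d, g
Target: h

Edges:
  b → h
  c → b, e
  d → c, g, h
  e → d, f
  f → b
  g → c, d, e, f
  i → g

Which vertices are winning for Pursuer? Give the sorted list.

b, c, e, f, h

A0 = {h}
A1: add {b} — b (Pursuer) has b→h.
A2: add {f} — f (Pursuer) has f→b.
A3: add {e} — e (Pursuer) has e→f.
A4: add {c} — c (Evader): all of {b, e} already in.
A5 = A4; e.g. d (Evader) can still go to g. Fixed point.
Pursuer's winning region = {b, c, e, f, h}.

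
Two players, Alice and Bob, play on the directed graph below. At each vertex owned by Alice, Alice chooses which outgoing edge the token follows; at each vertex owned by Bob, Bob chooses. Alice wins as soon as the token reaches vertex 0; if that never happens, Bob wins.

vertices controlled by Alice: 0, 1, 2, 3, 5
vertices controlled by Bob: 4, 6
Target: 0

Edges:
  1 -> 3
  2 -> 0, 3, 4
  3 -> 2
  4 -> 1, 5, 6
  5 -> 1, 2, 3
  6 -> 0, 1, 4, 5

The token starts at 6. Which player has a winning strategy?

A0 = {0}
A1: add {2} — 2 (Alice) has 2→0.
A2: add {3, 5} — 3 (Alice) has 3→2; 5 (Alice) has 5→2.
A3: add {1} — 1 (Alice) has 1→3.
A4 = A3; e.g. 4 (Bob) can still go to 6. Fixed point.
6 never enters the attractor, so Bob can avoid the target forever.

Bob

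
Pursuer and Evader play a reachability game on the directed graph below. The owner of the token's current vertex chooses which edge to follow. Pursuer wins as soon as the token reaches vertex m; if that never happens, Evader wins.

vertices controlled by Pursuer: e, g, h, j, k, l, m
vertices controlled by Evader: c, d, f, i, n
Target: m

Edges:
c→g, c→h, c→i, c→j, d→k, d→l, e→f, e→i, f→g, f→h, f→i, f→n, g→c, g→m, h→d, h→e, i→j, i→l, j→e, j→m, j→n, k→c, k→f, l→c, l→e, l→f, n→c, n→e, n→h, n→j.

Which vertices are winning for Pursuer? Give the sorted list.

g, j, m

A0 = {m}
A1: add {g, j} — g (Pursuer) has g→m; j (Pursuer) has j→m.
A2 = A1; e.g. c (Evader) can still go to h. Fixed point.
Pursuer's winning region = {g, j, m}.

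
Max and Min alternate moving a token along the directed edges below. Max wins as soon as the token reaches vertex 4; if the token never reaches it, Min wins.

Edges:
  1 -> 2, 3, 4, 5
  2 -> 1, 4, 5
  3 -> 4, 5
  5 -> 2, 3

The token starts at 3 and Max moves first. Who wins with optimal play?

Max

Track states (vertex, player-to-move).
A0 = {(4,Max), (4,Min)}
A1: add {(1,Max), (2,Max), (3,Max)}.
(3,Max) ∈ A1 ⇒ Max forces the target.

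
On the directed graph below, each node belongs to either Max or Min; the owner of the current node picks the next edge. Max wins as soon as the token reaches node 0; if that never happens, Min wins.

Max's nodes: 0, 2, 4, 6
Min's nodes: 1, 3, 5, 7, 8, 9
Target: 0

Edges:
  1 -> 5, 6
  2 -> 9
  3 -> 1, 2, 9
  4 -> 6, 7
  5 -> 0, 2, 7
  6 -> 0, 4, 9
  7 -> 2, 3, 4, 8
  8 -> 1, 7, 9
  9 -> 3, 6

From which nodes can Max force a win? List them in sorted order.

0, 4, 6

A0 = {0}
A1: add {6} — 6 (Max) has 6→0.
A2: add {4} — 4 (Max) has 4→6.
A3 = A2; e.g. 1 (Min) can still go to 5. Fixed point.
Max's winning region = {0, 4, 6}.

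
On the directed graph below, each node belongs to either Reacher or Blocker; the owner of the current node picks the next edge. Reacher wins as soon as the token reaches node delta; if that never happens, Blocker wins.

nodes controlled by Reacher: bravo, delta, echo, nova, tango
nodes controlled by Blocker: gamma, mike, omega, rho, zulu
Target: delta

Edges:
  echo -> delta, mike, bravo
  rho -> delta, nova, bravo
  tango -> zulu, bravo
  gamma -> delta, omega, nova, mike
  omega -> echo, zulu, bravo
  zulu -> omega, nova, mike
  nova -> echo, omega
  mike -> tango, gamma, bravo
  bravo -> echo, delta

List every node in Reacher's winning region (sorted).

A0 = {delta}
A1: add {bravo, echo} — echo (Reacher) has echo→delta; bravo (Reacher) has bravo→delta.
A2: add {nova, tango} — tango (Reacher) has tango→bravo; nova (Reacher) has nova→echo.
A3: add {rho} — rho (Blocker): all of {delta, nova, bravo} already in.
A4 = A3; e.g. gamma (Blocker) can still go to omega. Fixed point.
Reacher's winning region = {bravo, delta, echo, nova, rho, tango}.

bravo, delta, echo, nova, rho, tango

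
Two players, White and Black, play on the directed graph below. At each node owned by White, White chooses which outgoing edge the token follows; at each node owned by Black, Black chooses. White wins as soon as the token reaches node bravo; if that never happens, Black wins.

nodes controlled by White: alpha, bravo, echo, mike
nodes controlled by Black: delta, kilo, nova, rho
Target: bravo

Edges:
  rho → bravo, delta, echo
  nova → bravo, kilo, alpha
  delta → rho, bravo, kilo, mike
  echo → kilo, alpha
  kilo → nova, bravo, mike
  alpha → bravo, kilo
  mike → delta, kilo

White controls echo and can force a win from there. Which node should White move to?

A0 = {bravo}
A1: add {alpha} — alpha (White) has alpha→bravo.
A2: add {echo} — echo (White) has echo→alpha.
A3 = A2; e.g. rho (Black) can still go to delta. Fixed point.
From echo, successor alpha is in the attractor (rank 1); the other successor kilo is not.

alpha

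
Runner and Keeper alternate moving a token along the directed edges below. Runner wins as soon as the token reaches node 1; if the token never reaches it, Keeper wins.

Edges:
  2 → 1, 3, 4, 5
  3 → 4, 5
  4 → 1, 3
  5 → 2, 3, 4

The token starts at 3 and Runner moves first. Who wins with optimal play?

Track states (vertex, player-to-move).
A0 = {(1,Runner), (1,Keeper)}
A1: add {(2,Runner), (4,Runner)}.
A2 = A1; e.g. (2,Keeper) stays out. (3,Runner) never enters ⇒ Keeper avoids the target.

Keeper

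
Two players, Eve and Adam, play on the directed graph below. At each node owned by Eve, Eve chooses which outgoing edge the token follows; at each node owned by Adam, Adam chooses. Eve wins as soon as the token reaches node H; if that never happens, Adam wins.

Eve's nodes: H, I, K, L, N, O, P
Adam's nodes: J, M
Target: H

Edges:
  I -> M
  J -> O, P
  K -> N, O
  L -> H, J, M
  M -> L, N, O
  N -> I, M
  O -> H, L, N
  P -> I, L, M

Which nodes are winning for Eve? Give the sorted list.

A0 = {H}
A1: add {L, O} — L (Eve) has L→H; O (Eve) has O→H.
A2: add {K, P} — K (Eve) has K→O; P (Eve) has P→L.
A3: add {J} — J (Adam): all of {O, P} already in.
A4 = A3; e.g. I (Eve) has no edge into A3. Fixed point.
Eve's winning region = {H, J, K, L, O, P}.

H, J, K, L, O, P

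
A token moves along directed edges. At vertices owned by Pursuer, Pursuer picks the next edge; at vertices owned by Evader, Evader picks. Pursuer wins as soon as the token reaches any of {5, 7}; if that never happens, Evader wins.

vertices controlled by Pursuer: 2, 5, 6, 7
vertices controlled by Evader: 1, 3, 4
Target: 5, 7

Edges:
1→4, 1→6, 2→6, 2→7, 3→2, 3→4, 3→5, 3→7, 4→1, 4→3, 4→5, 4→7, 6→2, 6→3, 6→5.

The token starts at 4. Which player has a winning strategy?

Evader

A0 = {5, 7}
A1: add {2, 6} — 2 (Pursuer) has 2→7; 6 (Pursuer) has 6→5.
A2 = A1; e.g. 1 (Evader) can still go to 4. Fixed point.
4 never enters the attractor, so Evader can avoid the target forever.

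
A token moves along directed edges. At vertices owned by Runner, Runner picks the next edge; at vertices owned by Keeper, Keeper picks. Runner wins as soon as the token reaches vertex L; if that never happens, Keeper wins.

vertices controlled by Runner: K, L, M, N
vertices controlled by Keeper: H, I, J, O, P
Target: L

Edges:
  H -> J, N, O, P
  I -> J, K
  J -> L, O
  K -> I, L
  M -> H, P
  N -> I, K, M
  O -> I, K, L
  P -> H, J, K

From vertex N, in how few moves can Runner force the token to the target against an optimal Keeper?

A0 = {L}
A1: add {K} — K (Runner) has K→L.
A2: add {N} — N (Runner) has N→K.
A3 = A2; e.g. H (Keeper) can still go to J. Fixed point.
N enters the attractor at level 2, so Runner can force the target in 2 moves from there.

2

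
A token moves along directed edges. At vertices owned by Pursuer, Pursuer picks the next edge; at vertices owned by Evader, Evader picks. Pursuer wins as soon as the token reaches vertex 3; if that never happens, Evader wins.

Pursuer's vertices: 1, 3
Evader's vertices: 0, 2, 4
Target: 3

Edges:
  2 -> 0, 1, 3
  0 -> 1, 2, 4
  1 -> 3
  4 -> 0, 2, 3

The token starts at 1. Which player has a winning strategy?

A0 = {3}
A1: add {1} — 1 (Pursuer) has 1→3.
A2 = A1; e.g. 0 (Evader) can still go to 2. Fixed point.
1 ∈ A1, so Pursuer can force the target.

Pursuer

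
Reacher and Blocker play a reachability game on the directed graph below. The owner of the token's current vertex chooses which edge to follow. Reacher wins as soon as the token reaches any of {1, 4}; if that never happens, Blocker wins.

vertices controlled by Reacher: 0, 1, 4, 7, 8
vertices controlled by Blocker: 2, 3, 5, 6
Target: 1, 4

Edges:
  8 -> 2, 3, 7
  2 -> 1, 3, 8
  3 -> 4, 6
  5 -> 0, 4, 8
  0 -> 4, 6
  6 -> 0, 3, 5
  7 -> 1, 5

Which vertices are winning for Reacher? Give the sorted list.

A0 = {1, 4}
A1: add {0, 7} — 0 (Reacher) has 0→4; 7 (Reacher) has 7→1.
A2: add {8} — 8 (Reacher) has 8→7.
A3: add {5} — 5 (Blocker): all of {0, 4, 8} already in.
A4 = A3; e.g. 2 (Blocker) can still go to 3. Fixed point.
Reacher's winning region = {0, 1, 4, 5, 7, 8}.

0, 1, 4, 5, 7, 8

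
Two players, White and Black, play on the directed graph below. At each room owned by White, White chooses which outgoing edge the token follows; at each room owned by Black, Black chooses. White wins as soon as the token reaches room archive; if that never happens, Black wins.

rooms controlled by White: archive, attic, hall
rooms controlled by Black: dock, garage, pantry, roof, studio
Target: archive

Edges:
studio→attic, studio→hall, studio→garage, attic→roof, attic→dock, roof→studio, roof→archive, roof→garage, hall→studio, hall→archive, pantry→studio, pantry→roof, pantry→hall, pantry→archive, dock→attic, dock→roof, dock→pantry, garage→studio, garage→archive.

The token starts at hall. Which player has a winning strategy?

White

A0 = {archive}
A1: add {hall} — hall (White) has hall→archive.
A2 = A1; e.g. studio (Black) can still go to attic. Fixed point.
hall ∈ A1, so White can force the target.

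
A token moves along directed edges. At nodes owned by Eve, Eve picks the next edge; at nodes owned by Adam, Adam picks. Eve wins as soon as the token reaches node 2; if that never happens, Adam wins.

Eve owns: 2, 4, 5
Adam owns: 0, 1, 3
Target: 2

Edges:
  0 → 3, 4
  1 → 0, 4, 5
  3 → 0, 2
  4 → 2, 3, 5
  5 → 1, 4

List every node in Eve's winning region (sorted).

A0 = {2}
A1: add {4} — 4 (Eve) has 4→2.
A2: add {5} — 5 (Eve) has 5→4.
A3 = A2; e.g. 0 (Adam) can still go to 3. Fixed point.
Eve's winning region = {2, 4, 5}.

2, 4, 5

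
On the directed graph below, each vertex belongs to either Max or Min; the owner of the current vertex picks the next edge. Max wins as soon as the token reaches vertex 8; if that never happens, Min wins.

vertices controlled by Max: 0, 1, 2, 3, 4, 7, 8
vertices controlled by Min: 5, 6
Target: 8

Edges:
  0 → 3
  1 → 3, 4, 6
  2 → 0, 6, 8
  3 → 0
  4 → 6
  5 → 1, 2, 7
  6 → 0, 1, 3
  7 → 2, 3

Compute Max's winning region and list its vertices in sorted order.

A0 = {8}
A1: add {2} — 2 (Max) has 2→8.
A2: add {7} — 7 (Max) has 7→2.
A3 = A2; e.g. 0 (Max) has no edge into A2. Fixed point.
Max's winning region = {2, 7, 8}.

2, 7, 8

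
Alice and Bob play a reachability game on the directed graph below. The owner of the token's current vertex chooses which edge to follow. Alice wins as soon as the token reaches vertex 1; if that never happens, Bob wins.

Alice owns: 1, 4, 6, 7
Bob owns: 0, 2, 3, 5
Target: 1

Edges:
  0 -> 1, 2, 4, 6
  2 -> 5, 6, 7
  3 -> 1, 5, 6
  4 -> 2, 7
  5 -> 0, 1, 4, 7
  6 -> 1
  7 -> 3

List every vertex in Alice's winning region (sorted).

1, 6

A0 = {1}
A1: add {6} — 6 (Alice) has 6→1.
A2 = A1; e.g. 0 (Bob) can still go to 2. Fixed point.
Alice's winning region = {1, 6}.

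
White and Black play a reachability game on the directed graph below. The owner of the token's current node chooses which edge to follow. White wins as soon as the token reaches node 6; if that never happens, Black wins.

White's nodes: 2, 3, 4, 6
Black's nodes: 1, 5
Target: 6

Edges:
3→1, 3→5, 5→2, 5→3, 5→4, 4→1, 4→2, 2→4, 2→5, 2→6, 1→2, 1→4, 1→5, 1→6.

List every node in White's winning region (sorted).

A0 = {6}
A1: add {2} — 2 (White) has 2→6.
A2: add {4} — 4 (White) has 4→2.
A3 = A2; e.g. 1 (Black) can still go to 5. Fixed point.
White's winning region = {2, 4, 6}.

2, 4, 6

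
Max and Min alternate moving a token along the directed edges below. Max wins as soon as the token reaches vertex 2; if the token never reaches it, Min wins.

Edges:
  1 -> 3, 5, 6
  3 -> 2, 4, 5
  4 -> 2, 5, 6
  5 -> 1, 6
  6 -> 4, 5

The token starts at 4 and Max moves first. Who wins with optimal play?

Track states (vertex, player-to-move).
A0 = {(2,Max), (2,Min)}
A1: add {(3,Max), (4,Max)}.
(4,Max) ∈ A1 ⇒ Max forces the target.

Max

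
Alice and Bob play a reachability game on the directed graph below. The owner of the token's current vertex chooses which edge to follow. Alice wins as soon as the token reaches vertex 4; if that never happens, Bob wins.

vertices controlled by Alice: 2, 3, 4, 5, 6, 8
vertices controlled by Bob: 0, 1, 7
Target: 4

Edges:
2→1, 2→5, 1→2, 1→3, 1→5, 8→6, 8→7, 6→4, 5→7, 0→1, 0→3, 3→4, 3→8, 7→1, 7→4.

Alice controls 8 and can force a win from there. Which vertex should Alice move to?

6

A0 = {4}
A1: add {3, 6} — 3 (Alice) has 3→4; 6 (Alice) has 6→4.
A2: add {8} — 8 (Alice) has 8→6.
A3 = A2; e.g. 0 (Bob) can still go to 1. Fixed point.
From 8, successor 6 is in the attractor (rank 1); the other successor 7 is not.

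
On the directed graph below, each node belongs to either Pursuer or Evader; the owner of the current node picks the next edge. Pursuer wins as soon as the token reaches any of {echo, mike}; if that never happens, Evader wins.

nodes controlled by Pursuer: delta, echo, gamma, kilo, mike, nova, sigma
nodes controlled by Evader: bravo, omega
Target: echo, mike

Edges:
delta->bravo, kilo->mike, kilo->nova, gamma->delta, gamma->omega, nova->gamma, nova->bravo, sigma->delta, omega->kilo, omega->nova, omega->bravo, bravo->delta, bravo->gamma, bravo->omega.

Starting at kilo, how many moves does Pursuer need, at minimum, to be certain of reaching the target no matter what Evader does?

1

A0 = {echo, mike}
A1: add {kilo} — kilo (Pursuer) has kilo→mike.
A2 = A1; e.g. delta (Pursuer) has no edge into A1. Fixed point.
kilo enters the attractor at level 1, so Pursuer can force the target in 1 move from there.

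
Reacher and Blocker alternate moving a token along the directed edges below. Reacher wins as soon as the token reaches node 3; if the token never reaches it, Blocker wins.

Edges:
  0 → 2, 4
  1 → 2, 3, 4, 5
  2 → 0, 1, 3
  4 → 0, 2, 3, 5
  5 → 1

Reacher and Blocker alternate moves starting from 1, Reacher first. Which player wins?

Reacher

Track states (vertex, player-to-move).
A0 = {(3,Reacher), (3,Blocker)}
A1: add {(1,Reacher), (2,Reacher), (4,Reacher)}.
(1,Reacher) ∈ A1 ⇒ Reacher forces the target.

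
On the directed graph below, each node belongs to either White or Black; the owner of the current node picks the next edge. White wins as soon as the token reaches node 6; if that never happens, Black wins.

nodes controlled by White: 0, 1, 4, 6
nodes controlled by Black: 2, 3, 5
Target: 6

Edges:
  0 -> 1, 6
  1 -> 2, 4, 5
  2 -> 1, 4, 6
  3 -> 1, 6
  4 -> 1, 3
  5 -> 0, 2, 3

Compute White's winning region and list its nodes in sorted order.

0, 6

A0 = {6}
A1: add {0} — 0 (White) has 0→6.
A2 = A1; e.g. 1 (White) has no edge into A1. Fixed point.
White's winning region = {0, 6}.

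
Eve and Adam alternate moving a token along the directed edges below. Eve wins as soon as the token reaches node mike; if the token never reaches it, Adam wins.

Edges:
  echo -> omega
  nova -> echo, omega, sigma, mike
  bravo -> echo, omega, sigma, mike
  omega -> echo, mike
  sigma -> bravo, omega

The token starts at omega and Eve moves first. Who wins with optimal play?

Track states (vertex, player-to-move).
A0 = {(mike,Eve), (mike,Adam)}
A1: add {(nova,Eve), (bravo,Eve), (omega,Eve)}.
(omega,Eve) ∈ A1 ⇒ Eve forces the target.

Eve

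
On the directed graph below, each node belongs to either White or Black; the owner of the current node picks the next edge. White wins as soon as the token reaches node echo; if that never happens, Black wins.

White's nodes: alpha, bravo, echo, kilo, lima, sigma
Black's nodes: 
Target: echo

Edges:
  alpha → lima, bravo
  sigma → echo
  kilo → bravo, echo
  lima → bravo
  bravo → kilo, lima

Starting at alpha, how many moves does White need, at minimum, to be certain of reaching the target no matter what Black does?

A0 = {echo}
A1: add {kilo, sigma} — sigma (White) has sigma→echo; kilo (White) has kilo→echo.
A2: add {bravo} — bravo (White) has bravo→kilo.
A3: add {alpha, lima} — alpha (White) has alpha→bravo; lima (White) has lima→bravo.
A3 = all vertices. Fixed point.
alpha enters the attractor at level 3, so White can force the target in 3 moves from there.

3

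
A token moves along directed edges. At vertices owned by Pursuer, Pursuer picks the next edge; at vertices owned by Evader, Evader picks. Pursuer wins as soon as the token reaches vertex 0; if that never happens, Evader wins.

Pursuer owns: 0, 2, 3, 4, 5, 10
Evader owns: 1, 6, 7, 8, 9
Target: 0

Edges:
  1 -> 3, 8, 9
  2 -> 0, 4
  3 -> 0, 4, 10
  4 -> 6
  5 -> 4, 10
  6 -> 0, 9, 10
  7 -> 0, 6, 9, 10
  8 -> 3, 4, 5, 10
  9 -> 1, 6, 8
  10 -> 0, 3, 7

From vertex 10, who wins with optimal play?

A0 = {0}
A1: add {2, 3, 10} — 2 (Pursuer) has 2→0; 3 (Pursuer) has 3→0; 10 (Pursuer) has 10→0.
10 ∈ A1, so Pursuer can force the target.

Pursuer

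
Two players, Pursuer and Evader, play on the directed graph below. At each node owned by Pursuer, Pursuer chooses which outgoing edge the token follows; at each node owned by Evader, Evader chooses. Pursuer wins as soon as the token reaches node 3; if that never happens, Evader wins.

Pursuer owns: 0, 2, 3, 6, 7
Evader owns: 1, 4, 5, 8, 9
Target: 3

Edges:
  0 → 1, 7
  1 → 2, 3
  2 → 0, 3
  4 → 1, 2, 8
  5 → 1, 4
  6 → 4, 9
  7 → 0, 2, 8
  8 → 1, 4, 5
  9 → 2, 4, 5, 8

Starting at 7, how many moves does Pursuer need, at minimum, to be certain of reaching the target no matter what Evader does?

A0 = {3}
A1: add {2} — 2 (Pursuer) has 2→3.
A2: add {1, 7} — 1 (Evader): all of {2, 3} already in; 7 (Pursuer) has 7→2.
7 enters the attractor at level 2, so Pursuer can force the target in 2 moves from there.

2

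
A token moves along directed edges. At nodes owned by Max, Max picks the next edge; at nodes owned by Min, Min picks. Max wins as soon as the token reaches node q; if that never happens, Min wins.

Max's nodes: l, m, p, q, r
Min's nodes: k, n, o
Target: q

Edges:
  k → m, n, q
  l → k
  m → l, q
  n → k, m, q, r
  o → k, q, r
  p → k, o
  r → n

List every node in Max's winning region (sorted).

A0 = {q}
A1: add {m} — m (Max) has m→q.
A2 = A1; e.g. k (Min) can still go to n. Fixed point.
Max's winning region = {m, q}.

m, q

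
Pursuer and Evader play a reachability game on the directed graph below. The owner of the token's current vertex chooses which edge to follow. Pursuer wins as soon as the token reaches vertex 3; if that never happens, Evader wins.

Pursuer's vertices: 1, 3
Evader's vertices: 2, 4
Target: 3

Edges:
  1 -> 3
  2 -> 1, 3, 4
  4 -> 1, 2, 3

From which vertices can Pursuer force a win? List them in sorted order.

A0 = {3}
A1: add {1} — 1 (Pursuer) has 1→3.
A2 = A1; e.g. 2 (Evader) can still go to 4. Fixed point.
Pursuer's winning region = {1, 3}.

1, 3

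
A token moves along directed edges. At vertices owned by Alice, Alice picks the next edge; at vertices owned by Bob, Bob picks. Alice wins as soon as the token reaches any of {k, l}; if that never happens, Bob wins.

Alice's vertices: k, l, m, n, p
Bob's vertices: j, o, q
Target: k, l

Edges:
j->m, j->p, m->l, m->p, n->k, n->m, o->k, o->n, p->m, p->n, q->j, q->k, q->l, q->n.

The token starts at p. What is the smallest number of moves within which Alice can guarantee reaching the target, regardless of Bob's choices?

2

A0 = {k, l}
A1: add {m, n} — m (Alice) has m→l; n (Alice) has n→k.
A2: add {o, p} — o (Bob): all of {k, n} already in; p (Alice) has p→m.
p enters the attractor at level 2, so Alice can force the target in 2 moves from there.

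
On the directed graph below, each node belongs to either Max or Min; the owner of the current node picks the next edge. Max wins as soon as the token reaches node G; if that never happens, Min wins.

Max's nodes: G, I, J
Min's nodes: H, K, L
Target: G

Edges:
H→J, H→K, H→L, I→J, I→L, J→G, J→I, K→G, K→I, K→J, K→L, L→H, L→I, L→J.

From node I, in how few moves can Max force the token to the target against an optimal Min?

A0 = {G}
A1: add {J} — J (Max) has J→G.
A2: add {I} — I (Max) has I→J.
A3 = A2; e.g. H (Min) can still go to K. Fixed point.
I enters the attractor at level 2, so Max can force the target in 2 moves from there.

2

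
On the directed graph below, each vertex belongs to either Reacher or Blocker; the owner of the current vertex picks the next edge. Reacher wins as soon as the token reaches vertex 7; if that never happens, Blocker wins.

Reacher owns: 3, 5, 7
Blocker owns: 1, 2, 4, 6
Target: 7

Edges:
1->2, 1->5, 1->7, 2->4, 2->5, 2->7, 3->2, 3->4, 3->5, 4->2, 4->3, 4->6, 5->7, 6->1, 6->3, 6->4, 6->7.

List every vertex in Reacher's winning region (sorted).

A0 = {7}
A1: add {5} — 5 (Reacher) has 5→7.
A2: add {3} — 3 (Reacher) has 3→5.
A3 = A2; e.g. 1 (Blocker) can still go to 2. Fixed point.
Reacher's winning region = {3, 5, 7}.

3, 5, 7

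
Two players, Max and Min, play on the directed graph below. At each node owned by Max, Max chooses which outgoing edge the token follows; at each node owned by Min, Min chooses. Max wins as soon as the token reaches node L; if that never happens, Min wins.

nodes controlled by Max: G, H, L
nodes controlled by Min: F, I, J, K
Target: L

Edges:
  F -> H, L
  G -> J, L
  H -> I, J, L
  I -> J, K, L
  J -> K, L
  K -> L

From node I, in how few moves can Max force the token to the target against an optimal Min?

3

A0 = {L}
A1: add {G, H, K} — G (Max) has G→L; H (Max) has H→L; K (Min): all of {L} already in.
A2: add {F, J} — F (Min): all of {H, L} already in; J (Min): all of {K, L} already in.
A3: add {I} — I (Min): all of {J, K, L} already in.
A3 = all vertices. Fixed point.
I enters the attractor at level 3, so Max can force the target in 3 moves from there.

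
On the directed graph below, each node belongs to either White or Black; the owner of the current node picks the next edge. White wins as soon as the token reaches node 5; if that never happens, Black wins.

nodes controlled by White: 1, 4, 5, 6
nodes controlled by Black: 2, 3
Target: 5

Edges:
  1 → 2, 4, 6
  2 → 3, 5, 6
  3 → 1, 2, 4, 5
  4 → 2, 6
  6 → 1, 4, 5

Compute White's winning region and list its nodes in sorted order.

1, 4, 5, 6

A0 = {5}
A1: add {6} — 6 (White) has 6→5.
A2: add {1, 4} — 1 (White) has 1→6; 4 (White) has 4→6.
A3 = A2; e.g. 2 (Black) can still go to 3. Fixed point.
White's winning region = {1, 4, 5, 6}.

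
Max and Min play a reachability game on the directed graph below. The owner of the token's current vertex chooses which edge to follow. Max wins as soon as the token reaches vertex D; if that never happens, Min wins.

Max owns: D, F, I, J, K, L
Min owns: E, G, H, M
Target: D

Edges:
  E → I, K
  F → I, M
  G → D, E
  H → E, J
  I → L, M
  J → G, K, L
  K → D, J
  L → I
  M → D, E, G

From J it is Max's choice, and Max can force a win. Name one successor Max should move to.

A0 = {D}
A1: add {K} — K (Max) has K→D.
A2: add {J} — J (Max) has J→K.
A3 = A2; e.g. E (Min) can still go to I. Fixed point.
From J, successor K is in the attractor (rank 1); the other successors G, L are not.

K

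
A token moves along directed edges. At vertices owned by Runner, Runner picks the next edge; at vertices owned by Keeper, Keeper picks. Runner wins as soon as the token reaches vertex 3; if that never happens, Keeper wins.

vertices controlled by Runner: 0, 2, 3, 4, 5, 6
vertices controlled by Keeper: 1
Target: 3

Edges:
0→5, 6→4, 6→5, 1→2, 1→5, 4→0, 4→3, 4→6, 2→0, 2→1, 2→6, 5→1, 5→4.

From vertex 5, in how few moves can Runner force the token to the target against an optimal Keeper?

2

A0 = {3}
A1: add {4} — 4 (Runner) has 4→3.
A2: add {5, 6} — 5 (Runner) has 5→4; 6 (Runner) has 6→4.
5 enters the attractor at level 2, so Runner can force the target in 2 moves from there.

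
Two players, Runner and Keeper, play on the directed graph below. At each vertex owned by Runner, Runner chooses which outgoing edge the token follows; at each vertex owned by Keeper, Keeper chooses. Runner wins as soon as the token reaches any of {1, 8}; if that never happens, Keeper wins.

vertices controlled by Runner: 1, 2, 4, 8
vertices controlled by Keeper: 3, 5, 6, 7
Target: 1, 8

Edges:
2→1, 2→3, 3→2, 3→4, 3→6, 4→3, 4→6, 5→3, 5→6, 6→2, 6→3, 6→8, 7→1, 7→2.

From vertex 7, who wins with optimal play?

A0 = {1, 8}
A1: add {2} — 2 (Runner) has 2→1.
A2: add {7} — 7 (Keeper): all of {1, 2} already in.
A3 = A2; e.g. 3 (Keeper) can still go to 4. Fixed point.
7 ∈ A2, so Runner can force the target.

Runner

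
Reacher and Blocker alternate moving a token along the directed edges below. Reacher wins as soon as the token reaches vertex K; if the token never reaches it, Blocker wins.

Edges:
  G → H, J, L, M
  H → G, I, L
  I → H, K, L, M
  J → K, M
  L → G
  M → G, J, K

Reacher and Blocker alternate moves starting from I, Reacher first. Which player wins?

Reacher

Track states (vertex, player-to-move).
A0 = {(K,Reacher), (K,Blocker)}
A1: add {(I,Reacher), (J,Reacher), (M,Reacher)}.
(I,Reacher) ∈ A1 ⇒ Reacher forces the target.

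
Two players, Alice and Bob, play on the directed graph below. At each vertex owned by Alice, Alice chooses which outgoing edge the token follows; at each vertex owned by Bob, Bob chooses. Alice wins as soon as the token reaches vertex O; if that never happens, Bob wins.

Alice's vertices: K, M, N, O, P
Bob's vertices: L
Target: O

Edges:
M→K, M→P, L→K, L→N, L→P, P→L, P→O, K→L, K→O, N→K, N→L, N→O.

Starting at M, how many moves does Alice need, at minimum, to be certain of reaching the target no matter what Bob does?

2

A0 = {O}
A1: add {K, N, P} — K (Alice) has K→O; N (Alice) has N→O; P (Alice) has P→O.
A2: add {L, M} — L (Bob): all of {K, N, P} already in; M (Alice) has M→K.
A2 = all vertices. Fixed point.
M enters the attractor at level 2, so Alice can force the target in 2 moves from there.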